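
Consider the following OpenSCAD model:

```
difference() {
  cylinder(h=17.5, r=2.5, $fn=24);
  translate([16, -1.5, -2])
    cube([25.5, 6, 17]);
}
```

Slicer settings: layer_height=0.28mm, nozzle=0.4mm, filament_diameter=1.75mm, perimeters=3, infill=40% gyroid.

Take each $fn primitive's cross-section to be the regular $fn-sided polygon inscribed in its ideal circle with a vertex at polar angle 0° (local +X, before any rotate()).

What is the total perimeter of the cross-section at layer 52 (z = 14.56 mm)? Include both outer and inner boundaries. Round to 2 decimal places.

15.66 mm

At z = 14.56 mm: the r=2.5 cylinder gives a regular 24-gon of circumradius 2.5 (constant along its height) (perimeter = 2·24·2.500·sin(180°/24) = 15.66 mm); the 25.5×6 cube at (16, -1.5) contributes its full rectangle (perimeter 63.00 mm); After the difference (first − rest): starting from the r=2.5 cylinder, the 25.5×6 cube at (16, -1.5) misses the remaining region (no effect) — boundary = 15.66 mm. Overall, the cross-section is a single solid region. Total boundary length (outer) = 15.66 mm.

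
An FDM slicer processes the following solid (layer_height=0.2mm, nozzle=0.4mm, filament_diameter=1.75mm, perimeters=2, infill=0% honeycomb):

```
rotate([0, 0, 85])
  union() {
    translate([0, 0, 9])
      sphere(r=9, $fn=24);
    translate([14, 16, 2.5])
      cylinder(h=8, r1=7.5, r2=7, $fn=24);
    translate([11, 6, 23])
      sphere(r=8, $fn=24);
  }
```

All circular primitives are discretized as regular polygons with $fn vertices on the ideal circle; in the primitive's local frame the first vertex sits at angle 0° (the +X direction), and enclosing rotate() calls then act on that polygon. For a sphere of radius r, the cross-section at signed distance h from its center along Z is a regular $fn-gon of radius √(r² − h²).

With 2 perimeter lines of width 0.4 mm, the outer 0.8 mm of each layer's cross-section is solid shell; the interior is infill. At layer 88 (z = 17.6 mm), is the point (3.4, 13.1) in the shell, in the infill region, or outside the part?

At z = 17.6 mm: the r=9 sphere contributes a regular 24-gon of circumradius √(9²−8.6²) = 2.653; the cone at (14, 16) is not intersected at this z (z outside [2.5, 10.5]); the r=8 sphere at (11, 6) contributes a regular 24-gon of circumradius √(8²−5.4²) = 5.903; Merging all regions: the 2 present regions are separate (no shared area or edge), so areas and boundary lengths simply add and each stays a separate island — 2 connected regions; (rotated 85° about Z; rotation is an isometry so areas/perimeters/island counts are preserved). Overall, the cross-section has 2 separate islands. Undo the 85° rotation: the query point maps to (13.346, -2.245) in the un-rotated model frame. The nearest boundary edge runs (13.95, 0.89)→(12.53, 0.30); distance from the point to it = 2.67 mm. The point is not inside any of the regions above, so it lies outside the cross-section (2.67 mm from the nearest boundary).

outside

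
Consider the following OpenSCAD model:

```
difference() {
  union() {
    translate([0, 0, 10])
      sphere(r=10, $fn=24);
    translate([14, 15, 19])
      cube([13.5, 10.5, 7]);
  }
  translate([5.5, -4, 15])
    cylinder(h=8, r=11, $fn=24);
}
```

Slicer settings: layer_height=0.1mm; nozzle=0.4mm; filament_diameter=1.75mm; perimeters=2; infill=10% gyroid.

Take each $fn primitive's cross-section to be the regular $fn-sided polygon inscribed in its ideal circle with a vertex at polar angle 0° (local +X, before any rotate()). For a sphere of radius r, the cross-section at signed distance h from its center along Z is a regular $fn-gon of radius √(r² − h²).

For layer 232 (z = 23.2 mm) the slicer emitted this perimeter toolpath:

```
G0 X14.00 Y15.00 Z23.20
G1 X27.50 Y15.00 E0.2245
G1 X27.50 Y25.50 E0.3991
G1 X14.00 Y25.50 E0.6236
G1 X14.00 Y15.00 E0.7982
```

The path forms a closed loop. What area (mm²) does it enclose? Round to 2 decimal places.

141.75 mm²

Apply the shoelace formula to the sequence of (X, Y) vertices; enclosed area = 141.75 mm².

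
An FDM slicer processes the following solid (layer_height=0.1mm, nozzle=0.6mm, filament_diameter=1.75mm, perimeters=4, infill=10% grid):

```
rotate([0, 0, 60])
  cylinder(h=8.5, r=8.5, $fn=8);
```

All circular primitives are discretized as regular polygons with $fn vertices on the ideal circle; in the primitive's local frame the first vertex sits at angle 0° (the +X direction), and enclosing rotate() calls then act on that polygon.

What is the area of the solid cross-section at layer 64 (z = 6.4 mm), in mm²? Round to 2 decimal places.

204.35 mm²

At z = 6.4 mm: the cylinder: section is a regular 8-gon, circumradius r=8.5 (area = (8/2)·8.500²·sin(360°/8) = 204.35 mm²); (rotated 60° about Z; rotation is an isometry so areas/perimeters/island counts are preserved). Overall, the cross-section is a single solid region. Net area = 204.35 mm².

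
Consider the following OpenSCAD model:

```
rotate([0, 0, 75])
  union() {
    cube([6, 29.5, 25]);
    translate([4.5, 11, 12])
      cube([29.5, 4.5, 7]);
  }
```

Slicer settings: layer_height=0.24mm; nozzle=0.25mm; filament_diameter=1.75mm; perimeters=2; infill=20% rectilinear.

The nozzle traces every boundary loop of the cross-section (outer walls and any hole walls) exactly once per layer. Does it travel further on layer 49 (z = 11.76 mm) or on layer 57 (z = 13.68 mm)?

Layer 49 (z = 11.76): the 6×29.5 cube contributes its full rectangle (perimeter 71.00 mm); the cube at (4.5, 11) does not reach this height (z outside [12, 19]); Combining (union): only the 6×29.5 cube is present, so the union is just that shape — boundary = 71.00 mm; (rotated 75° about Z; rotation is an isometry so areas/perimeters/island counts are preserved). So its perimeter = 71.00 mm. Layer 57 (z = 13.68): the cube (footprint 6×29.5) is included at this height (perimeter 71.00 mm); the 29.5×4.5 cube at (4.5, 11) contributes its full rectangle (perimeter 68.00 mm); Taking the union: the regions partially overlap (shared area 6.75 mm²), so the edge portions inside another operand are dropped and the merged outline is re-measured after clipping — boundary = 127.00 mm; (rotated 75° about Z; rotation is an isometry so areas/perimeters/island counts are preserved). So its perimeter = 127.00 mm. Layer 57 is larger (127.00 vs 71.00 mm).

layer 57 (z = 13.68 mm)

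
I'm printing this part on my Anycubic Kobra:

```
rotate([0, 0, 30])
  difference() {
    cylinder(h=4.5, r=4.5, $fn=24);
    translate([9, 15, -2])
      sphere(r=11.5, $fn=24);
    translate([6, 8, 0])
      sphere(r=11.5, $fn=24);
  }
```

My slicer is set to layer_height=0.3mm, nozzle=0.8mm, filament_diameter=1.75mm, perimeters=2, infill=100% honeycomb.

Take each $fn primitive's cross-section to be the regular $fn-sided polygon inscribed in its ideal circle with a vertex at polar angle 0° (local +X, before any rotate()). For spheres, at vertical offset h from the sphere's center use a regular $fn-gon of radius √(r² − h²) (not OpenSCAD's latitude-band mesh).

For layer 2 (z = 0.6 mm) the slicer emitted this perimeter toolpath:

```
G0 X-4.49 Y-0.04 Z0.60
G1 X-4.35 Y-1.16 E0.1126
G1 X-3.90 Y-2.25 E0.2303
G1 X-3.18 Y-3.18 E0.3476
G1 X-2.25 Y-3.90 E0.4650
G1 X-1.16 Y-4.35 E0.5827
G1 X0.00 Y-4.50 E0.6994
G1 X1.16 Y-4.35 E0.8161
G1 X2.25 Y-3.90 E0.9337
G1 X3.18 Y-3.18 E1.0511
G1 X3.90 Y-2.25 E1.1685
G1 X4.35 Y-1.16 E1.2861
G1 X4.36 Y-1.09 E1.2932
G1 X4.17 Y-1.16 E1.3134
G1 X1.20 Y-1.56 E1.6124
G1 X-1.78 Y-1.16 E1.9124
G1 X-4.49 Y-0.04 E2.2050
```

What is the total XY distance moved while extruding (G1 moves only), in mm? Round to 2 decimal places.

Sum the Euclidean lengths of each G1 segment: total = 22.10 mm.

22.10 mm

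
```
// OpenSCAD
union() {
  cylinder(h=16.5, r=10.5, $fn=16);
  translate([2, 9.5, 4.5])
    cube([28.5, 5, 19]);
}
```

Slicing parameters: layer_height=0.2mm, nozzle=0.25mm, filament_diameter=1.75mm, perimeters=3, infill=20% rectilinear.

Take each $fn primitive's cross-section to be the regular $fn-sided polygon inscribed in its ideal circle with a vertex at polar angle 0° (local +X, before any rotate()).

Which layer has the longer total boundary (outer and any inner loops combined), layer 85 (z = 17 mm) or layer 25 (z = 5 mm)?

layer 25 (z = 5 mm)

Layer 85 (z = 17): the cylinder does not reach this height (z outside [0, 16.5]); the cube at (2, 9.5) is present — its section is the full 28.5×5 rectangle (perimeter 67.00 mm); Combining (union): only the 28.5×5 cube at (2, 9.5) is present, so the union is just that shape — boundary = 67.00 mm. So its perimeter = 67.00 mm. Layer 25 (z = 5): the cylinder: section is a regular 16-gon, circumradius r=10.5 (perimeter = 2·16·10.500·sin(180°/16) = 65.55 mm); the cube at (2, 9.5) (footprint 28.5×5) is included at this height (perimeter 67.00 mm); Combining (union): the regions partially overlap (shared area 0.84 mm²), so the edge portions inside another operand are dropped and the merged outline is re-measured after clipping — boundary = 127.21 mm. So its perimeter = 127.21 mm. Layer 25 is larger (127.21 vs 67.00 mm).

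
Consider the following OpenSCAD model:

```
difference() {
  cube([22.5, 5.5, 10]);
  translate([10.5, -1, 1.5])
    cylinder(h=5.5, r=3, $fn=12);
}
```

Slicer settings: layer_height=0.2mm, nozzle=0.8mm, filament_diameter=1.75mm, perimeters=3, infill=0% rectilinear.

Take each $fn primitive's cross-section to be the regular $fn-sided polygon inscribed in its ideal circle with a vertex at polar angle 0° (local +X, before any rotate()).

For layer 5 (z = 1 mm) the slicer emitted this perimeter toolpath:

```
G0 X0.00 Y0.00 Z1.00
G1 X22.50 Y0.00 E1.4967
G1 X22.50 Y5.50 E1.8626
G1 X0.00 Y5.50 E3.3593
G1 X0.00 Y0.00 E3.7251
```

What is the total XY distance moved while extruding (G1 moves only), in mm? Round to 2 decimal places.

56.00 mm

Sum the Euclidean lengths of each G1 segment: total = 56.00 mm.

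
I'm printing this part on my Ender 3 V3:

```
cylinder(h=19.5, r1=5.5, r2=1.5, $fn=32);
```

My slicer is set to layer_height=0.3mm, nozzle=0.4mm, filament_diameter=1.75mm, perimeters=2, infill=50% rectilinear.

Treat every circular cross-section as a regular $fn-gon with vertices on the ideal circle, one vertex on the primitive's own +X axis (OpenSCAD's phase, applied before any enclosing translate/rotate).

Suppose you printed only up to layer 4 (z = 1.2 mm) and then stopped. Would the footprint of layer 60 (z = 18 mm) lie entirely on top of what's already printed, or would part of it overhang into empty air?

entirely on top

Compare the two slices. At z = 1.2: the cone: at t=0.062 of its height the radius interpolates to r₁+(r₂−r₁)t = 5.254, giving a regular 32-gon of that circumradius (area = (32/2)·5.254²·sin(360°/32) = 86.16 mm²). At z = 18: the cone: at t=0.923 of its height the radius interpolates to r₁+(r₂−r₁)t = 1.808, giving a regular 32-gon of that circumradius (area = (32/2)·1.808²·sin(360°/32) = 10.20 mm²). Checking containment: the cross-section at z = 18 is a subset of the cross-section at z = 1.2.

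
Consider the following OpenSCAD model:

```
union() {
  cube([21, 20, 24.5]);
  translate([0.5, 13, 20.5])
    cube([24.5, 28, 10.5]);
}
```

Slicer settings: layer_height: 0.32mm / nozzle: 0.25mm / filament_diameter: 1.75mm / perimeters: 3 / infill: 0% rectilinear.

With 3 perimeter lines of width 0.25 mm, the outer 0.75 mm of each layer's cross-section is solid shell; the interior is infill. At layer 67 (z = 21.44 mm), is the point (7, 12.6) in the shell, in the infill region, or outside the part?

At z = 21.44 mm: the 21×20 cube contributes its full rectangle; the cube at (0.5, 13) (footprint 24.5×28) is included at this height; Taking the union: the regions partially overlap (shared area 143.50 mm²), so overlapping operands fuse into one piece — 1 connected region. Overall, the cross-section is a single solid region. The nearest boundary edge runs (0.00, 0.00)→(0.00, 20.00); distance from the point to it = 7.00 mm. The point is inside the cross-section and 7.00 mm from the nearest boundary — more than the 0.75 mm shell width (3 × 0.25), so it's in the infill interior.

infill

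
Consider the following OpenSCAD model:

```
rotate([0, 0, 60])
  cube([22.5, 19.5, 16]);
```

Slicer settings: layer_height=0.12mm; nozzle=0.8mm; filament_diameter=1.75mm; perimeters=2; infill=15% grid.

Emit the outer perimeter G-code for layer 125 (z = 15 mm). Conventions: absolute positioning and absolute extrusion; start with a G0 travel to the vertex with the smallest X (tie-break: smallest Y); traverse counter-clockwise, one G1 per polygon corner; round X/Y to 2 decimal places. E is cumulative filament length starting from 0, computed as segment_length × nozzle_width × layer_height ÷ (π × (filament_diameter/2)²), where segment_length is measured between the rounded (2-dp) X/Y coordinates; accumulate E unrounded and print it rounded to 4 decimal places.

G0 X-16.89 Y9.75 Z15.00
G1 X0.00 Y0.00 E0.7784
G1 X11.25 Y19.49 E1.6766
G1 X-5.64 Y29.24 E2.4549
G1 X-16.89 Y9.75 E3.3531

At z = 15 mm: the cube (footprint 22.5×19.5) is included at this height; (rotated 60° about Z; rotation is an isometry so areas/perimeters/island counts are preserved). The outline is a single polygon with 4 vertices. Extrusion per mm of travel: 0.8 × 0.12 / (π × 0.875²) = 0.039912. Accumulating E over each segment gives final E = 3.3531.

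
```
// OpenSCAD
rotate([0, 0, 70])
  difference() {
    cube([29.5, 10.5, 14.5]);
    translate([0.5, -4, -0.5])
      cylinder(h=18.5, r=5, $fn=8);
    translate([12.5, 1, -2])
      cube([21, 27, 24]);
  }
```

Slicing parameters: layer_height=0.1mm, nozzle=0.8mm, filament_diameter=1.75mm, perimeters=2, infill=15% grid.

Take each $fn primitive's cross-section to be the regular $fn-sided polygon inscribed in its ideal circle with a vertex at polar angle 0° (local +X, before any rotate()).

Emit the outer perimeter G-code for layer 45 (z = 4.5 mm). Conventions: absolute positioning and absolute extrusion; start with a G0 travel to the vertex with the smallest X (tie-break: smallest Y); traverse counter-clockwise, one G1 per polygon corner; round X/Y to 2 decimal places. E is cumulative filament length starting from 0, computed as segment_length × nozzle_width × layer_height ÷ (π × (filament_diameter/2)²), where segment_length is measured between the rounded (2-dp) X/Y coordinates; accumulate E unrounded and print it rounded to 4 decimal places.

At z = 4.5 mm: the cube (footprint 29.5×10.5) is included at this height; the r=5 cylinder at (0.5, -4) gives a regular 8-gon of circumradius 5 (constant along its height); the 21×27 cube at (12.5, 1) contributes its full rectangle; After the difference (first − rest): starting from the 29.5×10.5 cube, the r=5 cylinder at (0.5, -4) partially overlaps it — only the 1.66 mm² overlap (of its 70.71 mm²) is removed, clipping the outline; the 21×27 cube at (12.5, 1) partially overlaps it — only the 161.50 mm² overlap (of its 567.00 mm²) is removed, clipping the outline — 1 connected region; (whole slice rotated 70° about Z — lengths, areas and connectivity unchanged). The outline is a single polygon with 8 vertices. Extrusion per mm of travel: 0.8 × 0.1 / (π × 0.875²) = 0.033260. Accumulating E over each segment gives final E = 2.6425.

G0 X-9.87 Y3.59 Z4.50
G1 X-0.75 Y0.27 E0.3228
G1 X-0.77 Y0.81 E0.3408
G1 X1.00 Y2.74 E0.4279
G1 X10.09 Y27.72 E1.3120
G1 X9.15 Y28.06 E1.3453
G1 X3.34 Y12.09 E1.9105
G1 X-5.59 Y15.34 E2.2266
G1 X-9.87 Y3.59 E2.6425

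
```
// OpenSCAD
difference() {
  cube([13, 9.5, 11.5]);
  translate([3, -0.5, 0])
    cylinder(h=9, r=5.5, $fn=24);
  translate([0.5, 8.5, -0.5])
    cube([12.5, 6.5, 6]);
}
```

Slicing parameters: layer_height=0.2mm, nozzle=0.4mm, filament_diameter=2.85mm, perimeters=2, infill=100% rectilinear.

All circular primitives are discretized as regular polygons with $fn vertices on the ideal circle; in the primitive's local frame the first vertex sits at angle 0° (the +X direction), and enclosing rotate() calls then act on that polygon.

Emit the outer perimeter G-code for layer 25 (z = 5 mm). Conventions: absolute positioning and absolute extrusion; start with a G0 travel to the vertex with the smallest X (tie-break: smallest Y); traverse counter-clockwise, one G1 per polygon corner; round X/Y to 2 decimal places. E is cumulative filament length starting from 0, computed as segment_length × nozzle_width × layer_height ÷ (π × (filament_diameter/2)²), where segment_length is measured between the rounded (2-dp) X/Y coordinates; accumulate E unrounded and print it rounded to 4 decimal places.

At z = 5 mm: the cube (footprint 13×9.5) is included at this height; the r=5.5 cylinder at (3, -0.5) gives a regular 24-gon of circumradius 5.5 (constant along its height); the 12.5×6.5 cube at (0.5, 8.5) contributes its full rectangle; Subtracting the remaining from the first: starting from the 13×9.5 cube, the r=5.5 cylinder at (3, -0.5) partially overlaps it — only the 34.80 mm² overlap (of its 93.95 mm²) is removed, clipping the outline; the 12.5×6.5 cube at (0.5, 8.5) partially overlaps it — only the 12.50 mm² overlap (of its 81.25 mm²) is removed, clipping the outline — 1 connected region. The outline is a single polygon with 15 vertices. Extrusion per mm of travel: 0.4 × 0.2 / (π × 1.425²) = 0.012540. Accumulating E over each segment gives final E = 0.5492.

G0 X0.00 Y4.07 Z5.00
G1 X0.25 Y4.26 E0.0039
G1 X1.58 Y4.81 E0.0220
G1 X3.00 Y5.00 E0.0400
G1 X4.42 Y4.81 E0.0579
G1 X5.75 Y4.26 E0.0760
G1 X6.89 Y3.39 E0.0940
G1 X7.76 Y2.25 E0.1119
G1 X8.31 Y0.92 E0.1300
G1 X8.43 Y0.00 E0.1416
G1 X13.00 Y0.00 E0.1989
G1 X13.00 Y8.50 E0.3055
G1 X0.50 Y8.50 E0.4623
G1 X0.50 Y9.50 E0.4748
G1 X0.00 Y9.50 E0.4811
G1 X0.00 Y4.07 E0.5492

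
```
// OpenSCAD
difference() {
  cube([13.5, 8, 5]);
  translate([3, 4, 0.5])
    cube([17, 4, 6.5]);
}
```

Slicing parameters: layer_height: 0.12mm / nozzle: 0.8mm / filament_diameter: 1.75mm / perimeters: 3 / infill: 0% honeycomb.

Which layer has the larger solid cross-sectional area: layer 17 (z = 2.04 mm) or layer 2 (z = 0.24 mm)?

layer 2 (z = 0.24 mm)

Layer 17 (z = 2.04): the 13.5×8 cube contributes its full rectangle (area 108.00 mm²); the cube at (3, 4) (footprint 17×4) is included at this height (area 68.00 mm²); Subtracting the remaining from the first: starting from the 13.5×8 cube (108.00 mm²), the 17×4 cube at (3, 4) partially overlaps it — only the 42.00 mm² overlap (of its 68.00 mm²) is removed, clipping the outline — area = 66.00 mm². So its area = 66.00 mm². Layer 2 (z = 0.24): the cube (footprint 13.5×8) is included at this height (area 108.00 mm²); the cube at (3, 4) is absent (z outside [0.5, 7]); After the difference (first − rest): none of the subtracted shapes is present at this height, so the 13.5×8 cube is unchanged — area = 108.00 mm². So its area = 108.00 mm². Layer 2 is larger (108.00 vs 66.00 mm²).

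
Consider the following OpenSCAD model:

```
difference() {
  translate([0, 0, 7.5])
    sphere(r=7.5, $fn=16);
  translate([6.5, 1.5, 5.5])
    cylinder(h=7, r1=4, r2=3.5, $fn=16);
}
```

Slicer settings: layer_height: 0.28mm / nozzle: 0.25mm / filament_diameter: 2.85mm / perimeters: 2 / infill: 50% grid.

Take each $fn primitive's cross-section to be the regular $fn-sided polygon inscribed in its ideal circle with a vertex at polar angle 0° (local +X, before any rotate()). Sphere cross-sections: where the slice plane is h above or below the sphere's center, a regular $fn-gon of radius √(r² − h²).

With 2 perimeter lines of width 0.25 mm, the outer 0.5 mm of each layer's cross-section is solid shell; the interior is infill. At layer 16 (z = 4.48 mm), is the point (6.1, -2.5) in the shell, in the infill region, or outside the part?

At z = 4.48 mm: the sphere: section is a regular 16-gon, circumradius = √(r²−h²) = √(7.5²−3.02²) = 6.865; the cone at (6.5, 1.5) does not reach this height (z outside [5.5, 12.5]); Taking the first minus the rest: none of the subtracted shapes is present at this height, so the r=7.5 sphere is unchanged — 1 connected region. Overall, the cross-section is a single solid region. The nearest boundary edge runs (6.34, -2.63)→(6.87, 0.00); distance from the point to it = 0.26 mm. The point is inside the cross-section, 0.26 mm from the nearest boundary — within the 0.5 mm shell band (2 × 0.25).

shell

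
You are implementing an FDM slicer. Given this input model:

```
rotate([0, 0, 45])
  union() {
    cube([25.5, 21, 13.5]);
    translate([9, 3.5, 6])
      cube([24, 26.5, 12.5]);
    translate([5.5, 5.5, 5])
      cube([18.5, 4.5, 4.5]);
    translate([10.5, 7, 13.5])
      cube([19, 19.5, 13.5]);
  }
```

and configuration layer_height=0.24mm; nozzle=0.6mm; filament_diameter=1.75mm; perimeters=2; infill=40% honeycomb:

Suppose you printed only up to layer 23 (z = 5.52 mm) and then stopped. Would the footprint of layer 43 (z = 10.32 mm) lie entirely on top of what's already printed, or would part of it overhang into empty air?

Compare the two slices. At z = 5.52: the 25.5×21 cube contributes its full rectangle (area 535.50 mm²); the cube at (9, 3.5) does not reach this height (z outside [6, 18.5]); the 18.5×4.5 cube at (5.5, 5.5) contributes its full rectangle (area 83.25 mm²); the cube at (10.5, 7) is absent (z outside [13.5, 27]); Merging all regions: the 18.5×4.5 cube at (5.5, 5.5) lies entirely inside the 25.5×21 cube, so the union is just the 25.5×21 cube — area = 535.50 mm²; (rotated 45° about Z; rotation is an isometry so areas/perimeters/island counts are preserved). At z = 10.32: the cube (footprint 25.5×21) is included at this height (area 535.50 mm²); the cube at (9, 3.5) (footprint 24×26.5) is included at this height (area 636.00 mm²); the cube at (5.5, 5.5) does not reach this height (z outside [5, 9.5]); the cube at (10.5, 7) is not intersected at this z (z outside [13.5, 27]); Merging all regions: the regions partially overlap — summed areas 1171.50 mm² minus the doubly-counted overlap 288.75 mm² gives 882.75 mm² — area = 882.75 mm²; (whole slice rotated 45° about Z — lengths, areas and connectivity unchanged). Checking containment: at z = 10.32 the cross-section extends beyond the z = 5.52 cross-section by about 347.25 mm².

part overhangs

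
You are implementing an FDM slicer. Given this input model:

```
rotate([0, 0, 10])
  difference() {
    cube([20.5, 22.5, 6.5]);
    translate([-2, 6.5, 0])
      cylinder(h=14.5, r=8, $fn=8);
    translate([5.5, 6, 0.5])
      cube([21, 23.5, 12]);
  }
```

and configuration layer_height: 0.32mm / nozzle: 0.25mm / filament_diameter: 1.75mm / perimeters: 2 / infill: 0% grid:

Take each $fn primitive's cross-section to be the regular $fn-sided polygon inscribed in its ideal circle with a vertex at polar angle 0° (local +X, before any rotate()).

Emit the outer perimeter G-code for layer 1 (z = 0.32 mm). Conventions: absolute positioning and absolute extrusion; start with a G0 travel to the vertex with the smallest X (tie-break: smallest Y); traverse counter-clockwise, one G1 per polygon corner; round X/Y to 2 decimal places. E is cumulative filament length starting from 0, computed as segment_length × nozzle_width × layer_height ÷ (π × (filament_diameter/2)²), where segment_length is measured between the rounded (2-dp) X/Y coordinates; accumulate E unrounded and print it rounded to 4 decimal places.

G0 X-3.91 Y22.16 Z0.32
G1 X-2.37 Y13.46 E0.2939
G1 X1.49 Y12.61 E0.4253
G1 X4.78 Y7.44 E0.6291
G1 X3.45 Y1.47 E0.8326
G1 X1.60 Y0.28 E0.9057
G1 X20.19 Y3.56 E1.5336
G1 X16.28 Y25.72 E2.2820
G1 X-3.91 Y22.16 E2.9639

At z = 0.32 mm: the cube is present — its section is the full 20.5×22.5 rectangle; the cylinder at (-2, 6.5): section is a regular 8-gon, circumradius r=8; the cube at (5.5, 6) does not reach this height (z outside [0.5, 12.5]); After the difference (first − rest): starting from the 20.5×22.5 cube, the r=8 cylinder at (-2, 6.5) partially overlaps it — only the 59.62 mm² overlap (of its 181.02 mm²) is removed, clipping the outline — 1 connected region; (rotated 10° about Z; rotation is an isometry so areas/perimeters/island counts are preserved). The outline is a single polygon with 8 vertices. Extrusion per mm of travel: 0.25 × 0.32 / (π × 0.875²) = 0.033260. Accumulating E over each segment gives final E = 2.9639.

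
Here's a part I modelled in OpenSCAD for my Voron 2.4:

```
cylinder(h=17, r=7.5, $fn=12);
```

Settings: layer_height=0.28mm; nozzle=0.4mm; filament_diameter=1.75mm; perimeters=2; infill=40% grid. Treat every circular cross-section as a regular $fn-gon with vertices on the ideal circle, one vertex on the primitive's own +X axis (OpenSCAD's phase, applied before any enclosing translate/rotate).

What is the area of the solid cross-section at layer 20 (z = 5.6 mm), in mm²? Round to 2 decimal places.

168.75 mm²

At z = 5.6 mm: the cylinder: section is a regular 12-gon, circumradius r=7.5 (area = (12/2)·7.500²·sin(360°/12) = 168.75 mm²). Overall, the cross-section is a single solid region. Net area = 168.75 mm².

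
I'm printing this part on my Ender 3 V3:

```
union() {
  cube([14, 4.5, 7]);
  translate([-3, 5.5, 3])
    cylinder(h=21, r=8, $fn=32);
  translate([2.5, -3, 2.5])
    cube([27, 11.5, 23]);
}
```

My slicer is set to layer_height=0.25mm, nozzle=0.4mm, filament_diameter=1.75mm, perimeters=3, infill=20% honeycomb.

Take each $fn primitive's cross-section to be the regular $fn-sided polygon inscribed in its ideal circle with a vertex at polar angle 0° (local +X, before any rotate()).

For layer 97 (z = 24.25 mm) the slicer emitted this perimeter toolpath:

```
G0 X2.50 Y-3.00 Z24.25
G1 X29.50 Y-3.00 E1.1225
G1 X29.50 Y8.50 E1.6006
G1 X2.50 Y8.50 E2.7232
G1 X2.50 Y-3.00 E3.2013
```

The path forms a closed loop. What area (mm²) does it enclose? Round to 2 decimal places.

Apply the shoelace formula to the sequence of (X, Y) vertices; enclosed area = 310.50 mm².

310.50 mm²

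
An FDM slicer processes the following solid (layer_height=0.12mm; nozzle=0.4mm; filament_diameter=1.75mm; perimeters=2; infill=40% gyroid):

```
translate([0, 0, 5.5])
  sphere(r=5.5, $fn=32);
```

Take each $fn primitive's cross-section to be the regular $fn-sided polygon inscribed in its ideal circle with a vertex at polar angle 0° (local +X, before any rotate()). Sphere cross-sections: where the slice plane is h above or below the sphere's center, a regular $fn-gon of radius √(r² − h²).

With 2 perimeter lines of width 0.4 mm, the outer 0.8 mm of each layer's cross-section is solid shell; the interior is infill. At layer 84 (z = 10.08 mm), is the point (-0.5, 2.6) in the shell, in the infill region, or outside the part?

shell

At z = 10.08 mm: the r=5.5 sphere contributes a regular 32-gon of circumradius √(5.5²−4.58²) = 3.045. Overall, the cross-section is a single solid region. The nearest boundary edge runs (0.00, 3.05)→(-0.59, 2.99); distance from the point to it = 0.39 mm. The point is inside the cross-section, 0.39 mm from the nearest boundary — within the 0.8 mm shell band (2 × 0.4).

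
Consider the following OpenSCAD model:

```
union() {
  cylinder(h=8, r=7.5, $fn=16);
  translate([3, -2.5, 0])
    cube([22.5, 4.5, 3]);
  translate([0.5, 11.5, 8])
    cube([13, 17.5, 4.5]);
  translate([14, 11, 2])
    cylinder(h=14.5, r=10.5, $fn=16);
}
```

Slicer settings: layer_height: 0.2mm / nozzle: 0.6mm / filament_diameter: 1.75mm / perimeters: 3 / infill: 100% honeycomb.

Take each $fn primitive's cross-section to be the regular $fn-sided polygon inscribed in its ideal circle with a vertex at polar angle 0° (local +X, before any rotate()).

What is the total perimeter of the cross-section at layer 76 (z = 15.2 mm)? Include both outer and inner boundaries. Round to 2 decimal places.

65.55 mm

At z = 15.2 mm: the cylinder does not reach this height (z outside [0, 8]); the cube at (3, -2.5) does not reach this height (z outside [0, 3]); the cube at (0.5, 11.5) is not intersected at this z (z outside [8, 12.5]); the r=10.5 cylinder at (14, 11) gives a regular 16-gon of circumradius 10.5 (constant along its height) (perimeter = 2·16·10.500·sin(180°/16) = 65.55 mm); Combining (union): only the r=10.5 cylinder at (14, 11) is present, so the union is just that shape — boundary = 65.55 mm. Overall, the cross-section is a single solid region. Total boundary length (outer) = 65.55 mm.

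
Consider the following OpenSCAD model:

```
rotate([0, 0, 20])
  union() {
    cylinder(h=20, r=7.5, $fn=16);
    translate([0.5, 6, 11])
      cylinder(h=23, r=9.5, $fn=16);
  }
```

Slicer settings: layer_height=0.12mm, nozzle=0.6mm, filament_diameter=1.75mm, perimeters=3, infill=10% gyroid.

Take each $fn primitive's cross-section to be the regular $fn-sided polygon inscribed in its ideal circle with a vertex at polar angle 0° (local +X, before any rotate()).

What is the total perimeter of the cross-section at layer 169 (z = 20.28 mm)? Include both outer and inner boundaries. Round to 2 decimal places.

At z = 20.28 mm: the cylinder does not reach this height (z outside [0, 20]); the cylinder at (0.5, 6): section is a regular 16-gon, circumradius r=9.5 (perimeter = 2·16·9.500·sin(180°/16) = 59.31 mm); Combining (union): only the r=9.5 cylinder at (0.5, 6) is present, so the union is just that shape — boundary = 59.31 mm; (rotated 20° about Z; rotation is an isometry so areas/perimeters/island counts are preserved). Overall, the cross-section is a single solid region. Total boundary length (outer) = 59.31 mm.

59.31 mm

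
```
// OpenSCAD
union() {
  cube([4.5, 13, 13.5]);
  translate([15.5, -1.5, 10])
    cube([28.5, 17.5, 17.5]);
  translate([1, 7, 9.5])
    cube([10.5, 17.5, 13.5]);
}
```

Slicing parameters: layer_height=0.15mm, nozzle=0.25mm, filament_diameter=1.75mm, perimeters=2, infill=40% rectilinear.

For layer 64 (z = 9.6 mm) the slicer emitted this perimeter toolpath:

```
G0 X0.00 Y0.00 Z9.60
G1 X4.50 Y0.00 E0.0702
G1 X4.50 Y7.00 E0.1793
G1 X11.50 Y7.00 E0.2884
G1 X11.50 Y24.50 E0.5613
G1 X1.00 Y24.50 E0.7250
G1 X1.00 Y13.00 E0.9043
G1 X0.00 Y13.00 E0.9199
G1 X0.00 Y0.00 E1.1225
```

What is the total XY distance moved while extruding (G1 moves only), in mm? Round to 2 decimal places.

72.00 mm

Sum the Euclidean lengths of each G1 segment: total = 72.00 mm.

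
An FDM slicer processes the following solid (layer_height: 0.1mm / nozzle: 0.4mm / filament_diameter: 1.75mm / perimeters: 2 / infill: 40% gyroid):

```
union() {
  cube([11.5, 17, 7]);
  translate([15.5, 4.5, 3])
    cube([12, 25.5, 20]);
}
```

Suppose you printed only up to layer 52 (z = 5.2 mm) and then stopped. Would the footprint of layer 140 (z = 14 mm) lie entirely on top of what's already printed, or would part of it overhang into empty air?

entirely on top

Compare the two slices. At z = 5.2: the 11.5×17 cube contributes its full rectangle (area 195.50 mm²); the 12×25.5 cube at (15.5, 4.5) contributes its full rectangle (area 306.00 mm²); Taking the union: the 2 present regions are separate (no shared area or edge), so areas and boundary lengths simply add and each stays a separate island — area = 501.50 mm². At z = 14: the cube is not intersected at this z (z outside [0, 7]); the cube at (15.5, 4.5) is present — its section is the full 12×25.5 rectangle (area 306.00 mm²); Merging all regions: only the 12×25.5 cube at (15.5, 4.5) is present, so the union is just that shape — area = 306.00 mm². Checking containment: the cross-section at z = 14 is a subset of the cross-section at z = 5.2.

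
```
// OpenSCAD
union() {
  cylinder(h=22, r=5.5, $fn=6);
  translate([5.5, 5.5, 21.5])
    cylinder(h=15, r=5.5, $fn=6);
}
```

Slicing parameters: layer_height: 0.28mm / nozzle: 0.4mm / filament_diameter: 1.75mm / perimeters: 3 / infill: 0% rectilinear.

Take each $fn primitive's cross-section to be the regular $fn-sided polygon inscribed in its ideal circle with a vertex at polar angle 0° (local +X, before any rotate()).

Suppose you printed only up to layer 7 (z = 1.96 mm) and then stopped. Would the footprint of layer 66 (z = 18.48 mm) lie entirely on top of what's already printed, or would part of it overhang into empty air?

entirely on top

Compare the two slices. At z = 1.96: the r=5.5 cylinder contributes a regular 6-gon of circumradius 5.5 (area = (6/2)·5.500²·sin(360°/6) = 78.59 mm²); the cylinder at (5.5, 5.5) is not intersected at this z (z outside [21.5, 36.5]); Taking the union: only the r=5.5 cylinder is present, so the union is just that shape — area = 78.59 mm². At z = 18.48: the r=5.5 cylinder contributes a regular 6-gon of circumradius 5.5 (area = (6/2)·5.500²·sin(360°/6) = 78.59 mm²); the cylinder at (5.5, 5.5) is not intersected at this z (z outside [21.5, 36.5]); Taking the union: only the r=5.5 cylinder is present, so the union is just that shape — area = 78.59 mm². Checking containment: the cross-section at z = 18.48 is a subset of the cross-section at z = 1.96.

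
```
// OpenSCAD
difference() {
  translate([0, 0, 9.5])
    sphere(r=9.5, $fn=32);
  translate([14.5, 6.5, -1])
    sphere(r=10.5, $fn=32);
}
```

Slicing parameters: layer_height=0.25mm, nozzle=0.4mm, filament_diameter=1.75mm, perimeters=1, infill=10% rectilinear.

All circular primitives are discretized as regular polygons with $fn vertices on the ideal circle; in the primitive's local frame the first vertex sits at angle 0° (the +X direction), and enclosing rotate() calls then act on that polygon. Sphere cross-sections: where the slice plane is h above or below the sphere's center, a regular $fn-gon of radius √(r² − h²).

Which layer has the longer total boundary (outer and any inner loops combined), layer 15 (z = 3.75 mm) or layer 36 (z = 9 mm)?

Layer 15 (z = 3.75): the r=9.5 sphere contributes a regular 32-gon of circumradius √(9.5²−5.75²) = 7.562 (perimeter = 2·32·7.562·sin(180°/32) = 47.44 mm); the sphere at (14.5, 6.5): section is a regular 32-gon, circumradius = √(r²−h²) = √(10.5²−4.75²) = 9.364 (perimeter = 2·32·9.364·sin(180°/32) = 58.74 mm); After the difference (first − rest): starting from the r=9.5 sphere, the r=10.5 sphere at (14.5, 6.5) partially overlaps it — only the 3.71 mm² overlap (of its 273.71 mm²) is removed, clipping the outline — boundary = 47.40 mm. So its perimeter = 47.40 mm. Layer 36 (z = 9): the sphere: section is a regular 32-gon, circumradius = √(r²−h²) = √(9.5²−0.5²) = 9.487 (perimeter = 2·32·9.487·sin(180°/32) = 59.51 mm); the sphere at (14.5, 6.5): section is a regular 32-gon, circumradius = √(r²−h²) = √(10.5²−10²) = 3.202 (perimeter = 2·32·3.202·sin(180°/32) = 20.08 mm); Subtracting the remaining from the first: starting from the r=9.5 sphere, the r=10.5 sphere at (14.5, 6.5) misses the remaining region (no effect) — boundary = 59.51 mm. So its perimeter = 59.51 mm. Layer 36 is larger (59.51 vs 47.40 mm).

layer 36 (z = 9 mm)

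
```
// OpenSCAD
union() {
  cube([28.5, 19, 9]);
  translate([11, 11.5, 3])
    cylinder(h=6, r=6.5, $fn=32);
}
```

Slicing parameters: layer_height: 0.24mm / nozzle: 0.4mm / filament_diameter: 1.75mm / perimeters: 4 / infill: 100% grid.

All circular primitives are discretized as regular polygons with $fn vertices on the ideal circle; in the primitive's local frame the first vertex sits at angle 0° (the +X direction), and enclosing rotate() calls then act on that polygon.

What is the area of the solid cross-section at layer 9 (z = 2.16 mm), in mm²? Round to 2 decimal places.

At z = 2.16 mm: the cube is present — its section is the full 28.5×19 rectangle (area 541.50 mm²); the cylinder at (11, 11.5) does not reach this height (z outside [3, 9]); Taking the union: only the 28.5×19 cube is present, so the union is just that shape — area = 541.50 mm². Overall, the cross-section is a single solid region. Net area = 541.50 mm².

541.50 mm²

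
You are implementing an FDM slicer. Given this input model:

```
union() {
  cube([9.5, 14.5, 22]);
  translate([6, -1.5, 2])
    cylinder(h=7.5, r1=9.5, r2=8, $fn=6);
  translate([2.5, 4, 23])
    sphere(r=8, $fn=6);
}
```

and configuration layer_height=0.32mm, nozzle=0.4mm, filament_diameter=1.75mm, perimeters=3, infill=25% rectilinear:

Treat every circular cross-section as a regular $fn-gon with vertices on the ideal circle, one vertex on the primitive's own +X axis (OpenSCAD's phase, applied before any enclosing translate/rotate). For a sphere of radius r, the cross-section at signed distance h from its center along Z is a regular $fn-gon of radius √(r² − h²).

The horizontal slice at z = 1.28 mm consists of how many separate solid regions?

At z = 1.28 mm: the 9.5×14.5 cube contributes its full rectangle; the cone at (6, -1.5) does not reach this height (z outside [2, 9.5]); the sphere at (2.5, 4) is not intersected at this z (|z−center|=21.720 > r=8); Taking the union: only the 9.5×14.5 cube is present, so the union is just that shape — 1 connected region. The result has 1 disconnected region.

1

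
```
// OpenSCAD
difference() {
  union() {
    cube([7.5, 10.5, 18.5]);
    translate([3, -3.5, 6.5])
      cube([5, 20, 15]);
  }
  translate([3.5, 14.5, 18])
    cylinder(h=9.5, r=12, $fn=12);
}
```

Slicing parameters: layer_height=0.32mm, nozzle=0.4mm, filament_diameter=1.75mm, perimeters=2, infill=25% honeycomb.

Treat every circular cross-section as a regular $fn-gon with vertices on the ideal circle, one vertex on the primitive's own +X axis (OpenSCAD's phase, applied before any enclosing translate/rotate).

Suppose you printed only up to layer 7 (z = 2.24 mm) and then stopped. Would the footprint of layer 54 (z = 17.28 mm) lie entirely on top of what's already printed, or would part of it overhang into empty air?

part overhangs

Compare the two slices. At z = 2.24: the cube is present — its section is the full 7.5×10.5 rectangle (area 78.75 mm²); the cube at (3, -3.5) is absent (z outside [6.5, 21.5]); Combining (union): only the 7.5×10.5 cube is present, so the union is just that shape — area = 78.75 mm²; the cylinder at (3.5, 14.5) is absent (z outside [18, 27.5]); Taking the first minus the rest: none of the subtracted shapes is present at this height, so that combined region is unchanged — area = 78.75 mm². At z = 17.28: the 7.5×10.5 cube contributes its full rectangle (area 78.75 mm²); the cube at (3, -3.5) (footprint 5×20) is included at this height (area 100.00 mm²); Taking the union: the regions partially overlap — summed areas 178.75 mm² minus the doubly-counted overlap 47.25 mm² gives 131.50 mm² — area = 131.50 mm²; the cylinder at (3.5, 14.5) does not reach this height (z outside [18, 27.5]); Taking the first minus the rest: none of the subtracted shapes is present at this height, so that combined region is unchanged — area = 131.50 mm². Checking containment: at z = 17.28 the cross-section extends beyond the z = 2.24 cross-section by about 52.75 mm².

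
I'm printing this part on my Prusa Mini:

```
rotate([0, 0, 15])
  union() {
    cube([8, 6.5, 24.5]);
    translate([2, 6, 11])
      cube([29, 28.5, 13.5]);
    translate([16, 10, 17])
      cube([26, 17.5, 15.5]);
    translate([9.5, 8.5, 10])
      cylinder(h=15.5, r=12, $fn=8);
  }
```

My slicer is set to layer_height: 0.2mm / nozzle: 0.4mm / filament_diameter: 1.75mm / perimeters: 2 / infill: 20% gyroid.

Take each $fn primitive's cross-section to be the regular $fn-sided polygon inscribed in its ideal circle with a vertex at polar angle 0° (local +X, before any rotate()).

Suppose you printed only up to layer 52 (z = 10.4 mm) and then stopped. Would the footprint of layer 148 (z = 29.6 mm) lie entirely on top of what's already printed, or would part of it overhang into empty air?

part overhangs

Compare the two slices. At z = 10.4: the cube is present — its section is the full 8×6.5 rectangle (area 52.00 mm²); the cube at (2, 6) is not intersected at this z (z outside [11, 24.5]); the cube at (16, 10) is absent (z outside [17, 32.5]); the r=12 cylinder at (9.5, 8.5) gives a regular 8-gon of circumradius 12 (constant along its height) (area = (8/2)·12.000²·sin(360°/8) = 407.29 mm²); Taking the union: the regions partially overlap — summed areas 459.29 mm² minus the doubly-counted overlap 50.74 mm² gives 408.55 mm² — area = 408.55 mm²; (rotated 15° about Z; rotation is an isometry so areas/perimeters/island counts are preserved). At z = 29.6: the cube does not reach this height (z outside [0, 24.5]); the cube at (2, 6) is not intersected at this z (z outside [11, 24.5]); the cube at (16, 10) is present — its section is the full 26×17.5 rectangle (area 455.00 mm²); the cylinder at (9.5, 8.5) does not reach this height (z outside [10, 25.5]); Taking the union: only the 26×17.5 cube at (16, 10) is present, so the union is just that shape — area = 455.00 mm²; (rotated 15° about Z; rotation is an isometry so areas/perimeters/island counts are preserved). Checking containment: at z = 29.6 the cross-section extends beyond the z = 10.4 cross-section by about 430.21 mm².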